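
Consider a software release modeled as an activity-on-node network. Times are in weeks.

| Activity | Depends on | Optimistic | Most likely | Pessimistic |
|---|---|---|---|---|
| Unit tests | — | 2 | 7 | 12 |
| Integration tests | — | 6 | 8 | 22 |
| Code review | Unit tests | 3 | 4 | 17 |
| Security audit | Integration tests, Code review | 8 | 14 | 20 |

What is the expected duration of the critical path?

27 weeks

te_Unit tests = (2 + 4·7 + 12)/6 = 42/6 = 7
te_Integration tests = (6 + 4·8 + 22)/6 = 60/6 = 10
te_Code review = (3 + 4·4 + 17)/6 = 36/6 = 6
te_Security audit = (8 + 4·14 + 20)/6 = 84/6 = 14

Forward pass:
ES_Unit tests = 0; EF_Unit tests = 7
ES_Integration tests = 0; EF_Integration tests = 10
ES_Code review = 7; EF_Code review = 7+6 = 13
ES_Security audit = max(EF_Integration tests=10, EF_Code review=13) = 13; EF_Security audit = 13+14 = 27
Expected project duration μ = 27 weeks. Critical path: Unit tests → Code review → Security audit.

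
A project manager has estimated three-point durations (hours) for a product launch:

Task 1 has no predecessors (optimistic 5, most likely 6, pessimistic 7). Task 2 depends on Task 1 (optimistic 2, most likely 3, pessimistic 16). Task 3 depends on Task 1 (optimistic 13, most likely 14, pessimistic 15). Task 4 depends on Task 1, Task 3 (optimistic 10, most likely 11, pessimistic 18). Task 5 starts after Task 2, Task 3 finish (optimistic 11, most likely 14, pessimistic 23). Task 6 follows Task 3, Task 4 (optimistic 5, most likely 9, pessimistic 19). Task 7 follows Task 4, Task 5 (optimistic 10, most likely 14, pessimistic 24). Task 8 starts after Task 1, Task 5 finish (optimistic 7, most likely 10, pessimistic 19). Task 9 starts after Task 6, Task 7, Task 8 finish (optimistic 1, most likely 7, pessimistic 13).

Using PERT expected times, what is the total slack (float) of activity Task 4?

3 hours

te_Task 1 = (5 + 4·6 + 7)/6 = 36/6 = 6
te_Task 2 = (2 + 4·3 + 16)/6 = 30/6 = 5
te_Task 3 = (13 + 4·14 + 15)/6 = 84/6 = 14
te_Task 4 = (10 + 4·11 + 18)/6 = 72/6 = 12
te_Task 5 = (11 + 4·14 + 23)/6 = 90/6 = 15
te_Task 6 = (5 + 4·9 + 19)/6 = 60/6 = 10
te_Task 7 = (10 + 4·14 + 24)/6 = 90/6 = 15
te_Task 8 = (7 + 4·10 + 19)/6 = 66/6 = 11
te_Task 9 = (1 + 4·7 + 13)/6 = 42/6 = 7

Forward pass:
ES_Task 1 = 0; EF_Task 1 = 6
ES_Task 2 = 6; EF_Task 2 = 6+5 = 11
ES_Task 3 = 6; EF_Task 3 = 6+14 = 20
ES_Task 4 = max(EF_Task 1=6, EF_Task 3=20) = 20; EF_Task 4 = 20+12 = 32
ES_Task 5 = max(EF_Task 2=11, EF_Task 3=20) = 20; EF_Task 5 = 20+15 = 35
ES_Task 6 = max(EF_Task 3=20, EF_Task 4=32) = 32; EF_Task 6 = 32+10 = 42
ES_Task 7 = max(EF_Task 4=32, EF_Task 5=35) = 35; EF_Task 7 = 35+15 = 50
ES_Task 8 = max(EF_Task 1=6, EF_Task 5=35) = 35; EF_Task 8 = 35+11 = 46
ES_Task 9 = max(EF_Task 6=42, EF_Task 7=50, EF_Task 8=46) = 50; EF_Task 9 = 50+7 = 57
Expected project duration μ = 57 hours. Critical path: Task 1 → Task 3 → Task 5 → Task 7 → Task 9.

Backward pass:
LF_Task 9 = 57; LS_Task 9 = 57−7 = 50
LF_Task 8 = LS_Task 9 = 50; LS_Task 8 = 50−11 = 39
LF_Task 7 = LS_Task 9 = 50; LS_Task 7 = 50−15 = 35
LF_Task 6 = LS_Task 9 = 50; LS_Task 6 = 50−10 = 40
LF_Task 5 = min(LS_Task 7=35, LS_Task 8=39) = 35; LS_Task 5 = 35−15 = 20
LF_Task 4 = min(LS_Task 6=40, LS_Task 7=35) = 35; LS_Task 4 = 35−12 = 23
LF_Task 3 = min(LS_Task 4=23, LS_Task 5=20, LS_Task 6=40) = 20; LS_Task 3 = 20−14 = 6
LF_Task 2 = LS_Task 5 = 20; LS_Task 2 = 20−5 = 15
LF_Task 1 = min(LS_Task 2=15, LS_Task 3=6, LS_Task 4=23, LS_Task 8=39) = 6; LS_Task 1 = 6−6 = 0
Slack_Task 4 = LS_Task 4 − ES_Task 4 = 23 − 20 = 3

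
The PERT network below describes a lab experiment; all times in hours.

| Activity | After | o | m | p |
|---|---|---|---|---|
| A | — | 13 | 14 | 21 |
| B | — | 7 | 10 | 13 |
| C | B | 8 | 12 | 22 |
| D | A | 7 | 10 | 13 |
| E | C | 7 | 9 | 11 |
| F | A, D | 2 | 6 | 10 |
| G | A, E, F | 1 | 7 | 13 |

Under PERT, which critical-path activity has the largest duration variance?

te_A = (13 + 4·14 + 21)/6 = 90/6 = 15; σ²_A = ((21−13)/6)² = 1.778
te_B = (7 + 4·10 + 13)/6 = 60/6 = 10; σ²_B = ((13−7)/6)² = 1.000
te_C = (8 + 4·12 + 22)/6 = 78/6 = 13; σ²_C = ((22−8)/6)² = 5.444
te_D = (7 + 4·10 + 13)/6 = 60/6 = 10; σ²_D = ((13−7)/6)² = 1.000
te_E = (7 + 4·9 + 11)/6 = 54/6 = 9; σ²_E = ((11−7)/6)² = 0.444
te_F = (2 + 4·6 + 10)/6 = 36/6 = 6; σ²_F = ((10−2)/6)² = 1.778
te_G = (1 + 4·7 + 13)/6 = 42/6 = 7; σ²_G = ((13−1)/6)² = 4.000

Forward pass:
ES_A = 0; EF_A = 15
ES_B = 0; EF_B = 10
ES_C = 10; EF_C = 10+13 = 23
ES_D = 15; EF_D = 15+10 = 25
ES_E = 23; EF_E = 23+9 = 32
ES_F = max(EF_A=15, EF_D=25) = 25; EF_F = 25+6 = 31
ES_G = max(EF_A=15, EF_E=32, EF_F=31) = 32; EF_G = 32+7 = 39
Expected project duration μ = 39 hours. Critical path: B → C → E → G.

Variances on critical path: σ²_B=1.000, σ²_C=5.444, σ²_E=0.444, σ²_G=4.000.
Largest is σ²_C = 5.444.

C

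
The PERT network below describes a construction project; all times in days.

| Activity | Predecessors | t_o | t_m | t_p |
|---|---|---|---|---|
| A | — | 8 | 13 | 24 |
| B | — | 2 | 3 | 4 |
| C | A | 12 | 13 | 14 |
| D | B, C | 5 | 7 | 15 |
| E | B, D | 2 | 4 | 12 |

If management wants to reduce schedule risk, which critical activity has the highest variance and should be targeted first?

A

te_A = (8 + 4·13 + 24)/6 = 84/6 = 14; σ²_A = ((24−8)/6)² = 7.111
te_B = (2 + 4·3 + 4)/6 = 18/6 = 3; σ²_B = ((4−2)/6)² = 0.111
te_C = (12 + 4·13 + 14)/6 = 78/6 = 13; σ²_C = ((14−12)/6)² = 0.111
te_D = (5 + 4·7 + 15)/6 = 48/6 = 8; σ²_D = ((15−5)/6)² = 2.778
te_E = (2 + 4·4 + 12)/6 = 30/6 = 5; σ²_E = ((12−2)/6)² = 2.778

Forward pass:
ES_A = 0; EF_A = 14
ES_B = 0; EF_B = 3
ES_C = 14; EF_C = 14+13 = 27
ES_D = max(EF_B=3, EF_C=27) = 27; EF_D = 27+8 = 35
ES_E = max(EF_B=3, EF_D=35) = 35; EF_E = 35+5 = 40
Expected project duration μ = 40 days. Critical path: A → C → D → E.

Variances on critical path: σ²_A=7.111, σ²_C=0.111, σ²_D=2.778, σ²_E=2.778.
Largest is σ²_A = 7.111.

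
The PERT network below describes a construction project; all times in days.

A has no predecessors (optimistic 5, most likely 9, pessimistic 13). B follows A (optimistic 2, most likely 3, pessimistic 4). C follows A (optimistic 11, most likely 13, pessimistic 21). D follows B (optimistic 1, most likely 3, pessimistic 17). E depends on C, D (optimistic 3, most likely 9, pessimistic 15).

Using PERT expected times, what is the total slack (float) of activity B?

6 days

te_A = (5 + 4·9 + 13)/6 = 54/6 = 9
te_B = (2 + 4·3 + 4)/6 = 18/6 = 3
te_C = (11 + 4·13 + 21)/6 = 84/6 = 14
te_D = (1 + 4·3 + 17)/6 = 30/6 = 5
te_E = (3 + 4·9 + 15)/6 = 54/6 = 9

Forward pass:
ES_A = 0; EF_A = 9
ES_B = 9; EF_B = 9+3 = 12
ES_C = 9; EF_C = 9+14 = 23
ES_D = 12; EF_D = 12+5 = 17
ES_E = max(EF_C=23, EF_D=17) = 23; EF_E = 23+9 = 32
Expected project duration μ = 32 days. Critical path: A → C → E.

Backward pass:
LF_E = 32; LS_E = 32−9 = 23
LF_D = LS_E = 23; LS_D = 23−5 = 18
LF_C = LS_E = 23; LS_C = 23−14 = 9
LF_B = LS_D = 18; LS_B = 18−3 = 15
LF_A = min(LS_B=15, LS_C=9) = 9; LS_A = 9−9 = 0
Slack_B = LS_B − ES_B = 15 − 9 = 6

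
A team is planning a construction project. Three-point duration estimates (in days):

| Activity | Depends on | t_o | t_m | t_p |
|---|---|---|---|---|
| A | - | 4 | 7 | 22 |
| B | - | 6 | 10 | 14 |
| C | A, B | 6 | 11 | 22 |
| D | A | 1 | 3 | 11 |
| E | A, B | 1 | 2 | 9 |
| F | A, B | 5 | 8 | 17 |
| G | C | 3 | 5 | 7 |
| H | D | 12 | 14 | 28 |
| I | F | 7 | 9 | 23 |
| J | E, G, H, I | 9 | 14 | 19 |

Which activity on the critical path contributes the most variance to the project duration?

te_A = (4 + 4·7 + 22)/6 = 54/6 = 9; σ²_A = ((22−4)/6)² = 9.000
te_B = (6 + 4·10 + 14)/6 = 60/6 = 10; σ²_B = ((14−6)/6)² = 1.778
te_C = (6 + 4·11 + 22)/6 = 72/6 = 12; σ²_C = ((22−6)/6)² = 7.111
te_D = (1 + 4·3 + 11)/6 = 24/6 = 4; σ²_D = ((11−1)/6)² = 2.778
te_E = (1 + 4·2 + 9)/6 = 18/6 = 3; σ²_E = ((9−1)/6)² = 1.778
te_F = (5 + 4·8 + 17)/6 = 54/6 = 9; σ²_F = ((17−5)/6)² = 4.000
te_G = (3 + 4·5 + 7)/6 = 30/6 = 5; σ²_G = ((7−3)/6)² = 0.444
te_H = (12 + 4·14 + 28)/6 = 96/6 = 16; σ²_H = ((28−12)/6)² = 7.111
te_I = (7 + 4·9 + 23)/6 = 66/6 = 11; σ²_I = ((23−7)/6)² = 7.111
te_J = (9 + 4·14 + 19)/6 = 84/6 = 14; σ²_J = ((19−9)/6)² = 2.778

Forward pass:
ES_A = 0; EF_A = 9
ES_B = 0; EF_B = 10
ES_C = max(EF_A=9, EF_B=10) = 10; EF_C = 10+12 = 22
ES_D = 9; EF_D = 9+4 = 13
ES_E = max(EF_A=9, EF_B=10) = 10; EF_E = 10+3 = 13
ES_F = max(EF_A=9, EF_B=10) = 10; EF_F = 10+9 = 19
ES_G = 22; EF_G = 22+5 = 27
ES_H = 13; EF_H = 13+16 = 29
ES_I = 19; EF_I = 19+11 = 30
ES_J = max(EF_E=13, EF_G=27, EF_H=29, EF_I=30) = 30; EF_J = 30+14 = 44
Expected project duration μ = 44 days. Critical path: B → F → I → J.

Variances on critical path: σ²_B=1.778, σ²_F=4.000, σ²_I=7.111, σ²_J=2.778.
Largest is σ²_I = 7.111.

I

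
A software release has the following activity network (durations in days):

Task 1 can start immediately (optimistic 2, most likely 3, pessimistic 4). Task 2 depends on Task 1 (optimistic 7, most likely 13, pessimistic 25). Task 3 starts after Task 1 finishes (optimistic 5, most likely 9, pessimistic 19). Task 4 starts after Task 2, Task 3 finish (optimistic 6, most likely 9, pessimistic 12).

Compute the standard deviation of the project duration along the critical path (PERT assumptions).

te_Task 1 = (2 + 4·3 + 4)/6 = 18/6 = 3; σ²_Task 1 = ((4−2)/6)² = 0.111
te_Task 2 = (7 + 4·13 + 25)/6 = 84/6 = 14; σ²_Task 2 = ((25−7)/6)² = 9.000
te_Task 3 = (5 + 4·9 + 19)/6 = 60/6 = 10; σ²_Task 3 = ((19−5)/6)² = 5.444
te_Task 4 = (6 + 4·9 + 12)/6 = 54/6 = 9; σ²_Task 4 = ((12−6)/6)² = 1.000

Forward pass:
ES_Task 1 = 0; EF_Task 1 = 3
ES_Task 2 = 3; EF_Task 2 = 3+14 = 17
ES_Task 3 = 3; EF_Task 3 = 3+10 = 13
ES_Task 4 = max(EF_Task 2=17, EF_Task 3=13) = 17; EF_Task 4 = 17+9 = 26
Expected project duration μ = 26 days. Critical path: Task 1 → Task 2 → Task 4.

Variance along critical path = 0.111 + 9.000 + 1.000 = 10.111
σ = √10.111 = 3.180 days

3.18 days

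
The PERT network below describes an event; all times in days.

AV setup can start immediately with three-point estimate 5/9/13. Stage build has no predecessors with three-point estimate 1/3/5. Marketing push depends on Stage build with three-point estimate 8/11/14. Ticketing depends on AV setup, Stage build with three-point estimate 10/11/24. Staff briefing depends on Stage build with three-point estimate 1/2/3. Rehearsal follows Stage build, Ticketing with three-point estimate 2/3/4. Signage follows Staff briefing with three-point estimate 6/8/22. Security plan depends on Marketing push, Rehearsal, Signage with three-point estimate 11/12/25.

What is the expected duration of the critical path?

te_AV setup = (5 + 4·9 + 13)/6 = 54/6 = 9
te_Stage build = (1 + 4·3 + 5)/6 = 18/6 = 3
te_Marketing push = (8 + 4·11 + 14)/6 = 66/6 = 11
te_Ticketing = (10 + 4·11 + 24)/6 = 78/6 = 13
te_Staff briefing = (1 + 4·2 + 3)/6 = 12/6 = 2
te_Rehearsal = (2 + 4·3 + 4)/6 = 18/6 = 3
te_Signage = (6 + 4·8 + 22)/6 = 60/6 = 10
te_Security plan = (11 + 4·12 + 25)/6 = 84/6 = 14

Forward pass:
ES_AV setup = 0; EF_AV setup = 9
ES_Stage build = 0; EF_Stage build = 3
ES_Marketing push = 3; EF_Marketing push = 3+11 = 14
ES_Ticketing = max(EF_AV setup=9, EF_Stage build=3) = 9; EF_Ticketing = 9+13 = 22
ES_Staff briefing = 3; EF_Staff briefing = 3+2 = 5
ES_Rehearsal = max(EF_Stage build=3, EF_Ticketing=22) = 22; EF_Rehearsal = 22+3 = 25
ES_Signage = 5; EF_Signage = 5+10 = 15
ES_Security plan = max(EF_Marketing push=14, EF_Rehearsal=25, EF_Signage=15) = 25; EF_Security plan = 25+14 = 39
Expected project duration μ = 39 days. Critical path: AV setup → Ticketing → Rehearsal → Security plan.

39 days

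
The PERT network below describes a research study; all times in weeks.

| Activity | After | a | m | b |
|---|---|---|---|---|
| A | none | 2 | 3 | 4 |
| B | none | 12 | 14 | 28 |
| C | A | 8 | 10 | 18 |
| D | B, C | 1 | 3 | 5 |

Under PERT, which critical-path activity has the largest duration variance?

B

te_A = (2 + 4·3 + 4)/6 = 18/6 = 3; σ²_A = ((4−2)/6)² = 0.111
te_B = (12 + 4·14 + 28)/6 = 96/6 = 16; σ²_B = ((28−12)/6)² = 7.111
te_C = (8 + 4·10 + 18)/6 = 66/6 = 11; σ²_C = ((18−8)/6)² = 2.778
te_D = (1 + 4·3 + 5)/6 = 18/6 = 3; σ²_D = ((5−1)/6)² = 0.444

Forward pass:
ES_A = 0; EF_A = 3
ES_B = 0; EF_B = 16
ES_C = 3; EF_C = 3+11 = 14
ES_D = max(EF_B=16, EF_C=14) = 16; EF_D = 16+3 = 19
Expected project duration μ = 19 weeks. Critical path: B → D.

Variances on critical path: σ²_B=7.111, σ²_D=0.444.
Largest is σ²_B = 7.111.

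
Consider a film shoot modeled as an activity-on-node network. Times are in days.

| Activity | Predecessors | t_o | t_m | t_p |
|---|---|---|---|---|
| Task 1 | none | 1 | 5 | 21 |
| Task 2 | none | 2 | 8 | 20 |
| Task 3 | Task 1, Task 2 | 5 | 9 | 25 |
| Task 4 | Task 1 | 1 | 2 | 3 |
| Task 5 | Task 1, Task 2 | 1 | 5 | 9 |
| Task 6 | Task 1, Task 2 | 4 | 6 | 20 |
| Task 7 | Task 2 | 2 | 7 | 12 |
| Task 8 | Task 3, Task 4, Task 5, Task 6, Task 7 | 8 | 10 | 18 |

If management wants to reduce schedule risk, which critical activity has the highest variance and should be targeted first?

Task 3

te_Task 1 = (1 + 4·5 + 21)/6 = 42/6 = 7; σ²_Task 1 = ((21−1)/6)² = 11.111
te_Task 2 = (2 + 4·8 + 20)/6 = 54/6 = 9; σ²_Task 2 = ((20−2)/6)² = 9.000
te_Task 3 = (5 + 4·9 + 25)/6 = 66/6 = 11; σ²_Task 3 = ((25−5)/6)² = 11.111
te_Task 4 = (1 + 4·2 + 3)/6 = 12/6 = 2; σ²_Task 4 = ((3−1)/6)² = 0.111
te_Task 5 = (1 + 4·5 + 9)/6 = 30/6 = 5; σ²_Task 5 = ((9−1)/6)² = 1.778
te_Task 6 = (4 + 4·6 + 20)/6 = 48/6 = 8; σ²_Task 6 = ((20−4)/6)² = 7.111
te_Task 7 = (2 + 4·7 + 12)/6 = 42/6 = 7; σ²_Task 7 = ((12−2)/6)² = 2.778
te_Task 8 = (8 + 4·10 + 18)/6 = 66/6 = 11; σ²_Task 8 = ((18−8)/6)² = 2.778

Forward pass:
ES_Task 1 = 0; EF_Task 1 = 7
ES_Task 2 = 0; EF_Task 2 = 9
ES_Task 3 = max(EF_Task 1=7, EF_Task 2=9) = 9; EF_Task 3 = 9+11 = 20
ES_Task 4 = 7; EF_Task 4 = 7+2 = 9
ES_Task 5 = max(EF_Task 1=7, EF_Task 2=9) = 9; EF_Task 5 = 9+5 = 14
ES_Task 6 = max(EF_Task 1=7, EF_Task 2=9) = 9; EF_Task 6 = 9+8 = 17
ES_Task 7 = 9; EF_Task 7 = 9+7 = 16
ES_Task 8 = max(EF_Task 3=20, EF_Task 4=9, EF_Task 5=14, EF_Task 6=17, EF_Task 7=16) = 20; EF_Task 8 = 20+11 = 31
Expected project duration μ = 31 days. Critical path: Task 2 → Task 3 → Task 8.

Variances on critical path: σ²_Task 2=9.000, σ²_Task 3=11.111, σ²_Task 8=2.778.
Largest is σ²_Task 3 = 11.111.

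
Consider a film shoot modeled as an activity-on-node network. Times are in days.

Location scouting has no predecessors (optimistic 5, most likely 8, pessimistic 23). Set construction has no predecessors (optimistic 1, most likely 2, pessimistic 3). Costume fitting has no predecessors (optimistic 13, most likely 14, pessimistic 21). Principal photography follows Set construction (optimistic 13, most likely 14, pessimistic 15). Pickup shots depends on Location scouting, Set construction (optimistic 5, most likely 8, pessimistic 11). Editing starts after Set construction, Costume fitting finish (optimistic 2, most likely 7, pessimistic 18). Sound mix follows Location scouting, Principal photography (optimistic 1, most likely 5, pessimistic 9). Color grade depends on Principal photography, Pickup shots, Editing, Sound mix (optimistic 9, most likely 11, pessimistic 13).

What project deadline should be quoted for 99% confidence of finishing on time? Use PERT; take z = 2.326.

41.1 days

te_Location scouting = (5 + 4·8 + 23)/6 = 60/6 = 10; σ²_Location scouting = ((23−5)/6)² = 9.000
te_Set construction = (1 + 4·2 + 3)/6 = 12/6 = 2; σ²_Set construction = ((3−1)/6)² = 0.111
te_Costume fitting = (13 + 4·14 + 21)/6 = 90/6 = 15; σ²_Costume fitting = ((21−13)/6)² = 1.778
te_Principal photography = (13 + 4·14 + 15)/6 = 84/6 = 14; σ²_Principal photography = ((15−13)/6)² = 0.111
te_Pickup shots = (5 + 4·8 + 11)/6 = 48/6 = 8; σ²_Pickup shots = ((11−5)/6)² = 1.000
te_Editing = (2 + 4·7 + 18)/6 = 48/6 = 8; σ²_Editing = ((18−2)/6)² = 7.111
te_Sound mix = (1 + 4·5 + 9)/6 = 30/6 = 5; σ²_Sound mix = ((9−1)/6)² = 1.778
te_Color grade = (9 + 4·11 + 13)/6 = 66/6 = 11; σ²_Color grade = ((13−9)/6)² = 0.444

Forward pass:
ES_Location scouting = 0; EF_Location scouting = 10
ES_Set construction = 0; EF_Set construction = 2
ES_Costume fitting = 0; EF_Costume fitting = 15
ES_Principal photography = 2; EF_Principal photography = 2+14 = 16
ES_Pickup shots = max(EF_Location scouting=10, EF_Set construction=2) = 10; EF_Pickup shots = 10+8 = 18
ES_Editing = max(EF_Set construction=2, EF_Costume fitting=15) = 15; EF_Editing = 15+8 = 23
ES_Sound mix = max(EF_Location scouting=10, EF_Principal photography=16) = 16; EF_Sound mix = 16+5 = 21
ES_Color grade = max(EF_Principal photography=16, EF_Pickup shots=18, EF_Editing=23, EF_Sound mix=21) = 23; EF_Color grade = 23+11 = 34
Expected project duration μ = 34 days. Critical path: Costume fitting → Editing → Color grade.

Variance along critical path = 1.778 + 7.111 + 0.444 = 9.333; σ = 3.055 days.
D = μ + z·σ = 34 + 2.326·3.055 = 41.1 days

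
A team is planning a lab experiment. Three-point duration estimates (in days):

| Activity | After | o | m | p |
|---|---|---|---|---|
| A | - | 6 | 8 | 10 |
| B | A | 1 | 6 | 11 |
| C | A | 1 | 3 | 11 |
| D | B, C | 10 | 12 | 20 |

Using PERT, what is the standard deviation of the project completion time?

te_A = (6 + 4·8 + 10)/6 = 48/6 = 8; σ²_A = ((10−6)/6)² = 0.444
te_B = (1 + 4·6 + 11)/6 = 36/6 = 6; σ²_B = ((11−1)/6)² = 2.778
te_C = (1 + 4·3 + 11)/6 = 24/6 = 4; σ²_C = ((11−1)/6)² = 2.778
te_D = (10 + 4·12 + 20)/6 = 78/6 = 13; σ²_D = ((20−10)/6)² = 2.778

Forward pass:
ES_A = 0; EF_A = 8
ES_B = 8; EF_B = 8+6 = 14
ES_C = 8; EF_C = 8+4 = 12
ES_D = max(EF_B=14, EF_C=12) = 14; EF_D = 14+13 = 27
Expected project duration μ = 27 days. Critical path: A → B → D.

Variance along critical path = 0.444 + 2.778 + 2.778 = 6.000
σ = √6.000 = 2.449 days

2.45 days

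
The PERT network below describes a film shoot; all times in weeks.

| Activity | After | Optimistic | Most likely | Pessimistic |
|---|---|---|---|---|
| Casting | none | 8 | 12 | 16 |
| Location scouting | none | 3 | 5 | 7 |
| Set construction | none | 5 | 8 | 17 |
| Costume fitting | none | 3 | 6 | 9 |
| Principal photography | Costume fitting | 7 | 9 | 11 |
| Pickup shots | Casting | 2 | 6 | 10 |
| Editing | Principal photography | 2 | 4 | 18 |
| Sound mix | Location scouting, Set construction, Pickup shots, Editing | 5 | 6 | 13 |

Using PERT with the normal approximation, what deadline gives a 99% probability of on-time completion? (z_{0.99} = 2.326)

35.5 weeks

te_Casting = (8 + 4·12 + 16)/6 = 72/6 = 12; σ²_Casting = ((16−8)/6)² = 1.778
te_Location scouting = (3 + 4·5 + 7)/6 = 30/6 = 5; σ²_Location scouting = ((7−3)/6)² = 0.444
te_Set construction = (5 + 4·8 + 17)/6 = 54/6 = 9; σ²_Set construction = ((17−5)/6)² = 4.000
te_Costume fitting = (3 + 4·6 + 9)/6 = 36/6 = 6; σ²_Costume fitting = ((9−3)/6)² = 1.000
te_Principal photography = (7 + 4·9 + 11)/6 = 54/6 = 9; σ²_Principal photography = ((11−7)/6)² = 0.444
te_Pickup shots = (2 + 4·6 + 10)/6 = 36/6 = 6; σ²_Pickup shots = ((10−2)/6)² = 1.778
te_Editing = (2 + 4·4 + 18)/6 = 36/6 = 6; σ²_Editing = ((18−2)/6)² = 7.111
te_Sound mix = (5 + 4·6 + 13)/6 = 42/6 = 7; σ²_Sound mix = ((13−5)/6)² = 1.778

Forward pass:
ES_Casting = 0; EF_Casting = 12
ES_Location scouting = 0; EF_Location scouting = 5
ES_Set construction = 0; EF_Set construction = 9
ES_Costume fitting = 0; EF_Costume fitting = 6
ES_Principal photography = 6; EF_Principal photography = 6+9 = 15
ES_Pickup shots = 12; EF_Pickup shots = 12+6 = 18
ES_Editing = 15; EF_Editing = 15+6 = 21
ES_Sound mix = max(EF_Location scouting=5, EF_Set construction=9, EF_Pickup shots=18, EF_Editing=21) = 21; EF_Sound mix = 21+7 = 28
Expected project duration μ = 28 weeks. Critical path: Costume fitting → Principal photography → Editing → Sound mix.

Variance along critical path = 1.000 + 0.444 + 7.111 + 1.778 = 10.333; σ = 3.215 weeks.
D = μ + z·σ = 28 + 2.326·3.215 = 35.5 weeks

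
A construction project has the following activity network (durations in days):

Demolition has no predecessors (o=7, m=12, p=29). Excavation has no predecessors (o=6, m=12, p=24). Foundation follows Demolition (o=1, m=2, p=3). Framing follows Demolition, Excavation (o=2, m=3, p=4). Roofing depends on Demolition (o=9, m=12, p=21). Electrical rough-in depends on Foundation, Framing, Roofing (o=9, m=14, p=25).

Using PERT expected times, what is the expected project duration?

te_Demolition = (7 + 4·12 + 29)/6 = 84/6 = 14
te_Excavation = (6 + 4·12 + 24)/6 = 78/6 = 13
te_Foundation = (1 + 4·2 + 3)/6 = 12/6 = 2
te_Framing = (2 + 4·3 + 4)/6 = 18/6 = 3
te_Roofing = (9 + 4·12 + 21)/6 = 78/6 = 13
te_Electrical rough-in = (9 + 4·14 + 25)/6 = 90/6 = 15

Forward pass:
ES_Demolition = 0; EF_Demolition = 14
ES_Excavation = 0; EF_Excavation = 13
ES_Foundation = 14; EF_Foundation = 14+2 = 16
ES_Framing = max(EF_Demolition=14, EF_Excavation=13) = 14; EF_Framing = 14+3 = 17
ES_Roofing = 14; EF_Roofing = 14+13 = 27
ES_Electrical rough-in = max(EF_Foundation=16, EF_Framing=17, EF_Roofing=27) = 27; EF_Electrical rough-in = 27+15 = 42
Expected project duration μ = 42 days. Critical path: Demolition → Roofing → Electrical rough-in.

42 days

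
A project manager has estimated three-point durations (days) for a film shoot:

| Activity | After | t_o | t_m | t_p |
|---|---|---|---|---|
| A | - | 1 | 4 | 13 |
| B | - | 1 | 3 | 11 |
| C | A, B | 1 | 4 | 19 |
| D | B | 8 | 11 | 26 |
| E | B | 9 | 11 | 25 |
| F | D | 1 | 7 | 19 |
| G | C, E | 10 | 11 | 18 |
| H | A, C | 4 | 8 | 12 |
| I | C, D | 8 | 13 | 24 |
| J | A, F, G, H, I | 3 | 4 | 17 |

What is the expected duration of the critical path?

37 days

te_A = (1 + 4·4 + 13)/6 = 30/6 = 5
te_B = (1 + 4·3 + 11)/6 = 24/6 = 4
te_C = (1 + 4·4 + 19)/6 = 36/6 = 6
te_D = (8 + 4·11 + 26)/6 = 78/6 = 13
te_E = (9 + 4·11 + 25)/6 = 78/6 = 13
te_F = (1 + 4·7 + 19)/6 = 48/6 = 8
te_G = (10 + 4·11 + 18)/6 = 72/6 = 12
te_H = (4 + 4·8 + 12)/6 = 48/6 = 8
te_I = (8 + 4·13 + 24)/6 = 84/6 = 14
te_J = (3 + 4·4 + 17)/6 = 36/6 = 6

Forward pass:
ES_A = 0; EF_A = 5
ES_B = 0; EF_B = 4
ES_C = max(EF_A=5, EF_B=4) = 5; EF_C = 5+6 = 11
ES_D = 4; EF_D = 4+13 = 17
ES_E = 4; EF_E = 4+13 = 17
ES_F = 17; EF_F = 17+8 = 25
ES_G = max(EF_C=11, EF_E=17) = 17; EF_G = 17+12 = 29
ES_H = max(EF_A=5, EF_C=11) = 11; EF_H = 11+8 = 19
ES_I = max(EF_C=11, EF_D=17) = 17; EF_I = 17+14 = 31
ES_J = max(EF_A=5, EF_F=25, EF_G=29, EF_H=19, EF_I=31) = 31; EF_J = 31+6 = 37
Expected project duration μ = 37 days. Critical path: B → D → I → J.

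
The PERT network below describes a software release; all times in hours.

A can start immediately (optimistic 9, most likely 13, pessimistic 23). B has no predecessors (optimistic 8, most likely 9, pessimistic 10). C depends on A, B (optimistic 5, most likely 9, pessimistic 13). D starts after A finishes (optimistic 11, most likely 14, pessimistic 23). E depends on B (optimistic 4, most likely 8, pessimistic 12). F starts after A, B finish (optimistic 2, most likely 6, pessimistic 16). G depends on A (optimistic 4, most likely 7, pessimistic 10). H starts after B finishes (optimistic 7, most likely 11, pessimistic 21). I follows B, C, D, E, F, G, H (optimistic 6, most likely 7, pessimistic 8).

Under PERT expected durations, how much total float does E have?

te_A = (9 + 4·13 + 23)/6 = 84/6 = 14
te_B = (8 + 4·9 + 10)/6 = 54/6 = 9
te_C = (5 + 4·9 + 13)/6 = 54/6 = 9
te_D = (11 + 4·14 + 23)/6 = 90/6 = 15
te_E = (4 + 4·8 + 12)/6 = 48/6 = 8
te_F = (2 + 4·6 + 16)/6 = 42/6 = 7
te_G = (4 + 4·7 + 10)/6 = 42/6 = 7
te_H = (7 + 4·11 + 21)/6 = 72/6 = 12
te_I = (6 + 4·7 + 8)/6 = 42/6 = 7

Forward pass:
ES_A = 0; EF_A = 14
ES_B = 0; EF_B = 9
ES_C = max(EF_A=14, EF_B=9) = 14; EF_C = 14+9 = 23
ES_D = 14; EF_D = 14+15 = 29
ES_E = 9; EF_E = 9+8 = 17
ES_F = max(EF_A=14, EF_B=9) = 14; EF_F = 14+7 = 21
ES_G = 14; EF_G = 14+7 = 21
ES_H = 9; EF_H = 9+12 = 21
ES_I = max(EF_B=9, EF_C=23, EF_D=29, EF_E=17, EF_F=21, EF_G=21, EF_H=21) = 29; EF_I = 29+7 = 36
Expected project duration μ = 36 hours. Critical path: A → D → I.

Backward pass:
LF_I = 36; LS_I = 36−7 = 29
LF_H = LS_I = 29; LS_H = 29−12 = 17
LF_G = LS_I = 29; LS_G = 29−7 = 22
LF_F = LS_I = 29; LS_F = 29−7 = 22
LF_E = LS_I = 29; LS_E = 29−8 = 21
LF_D = LS_I = 29; LS_D = 29−15 = 14
LF_C = LS_I = 29; LS_C = 29−9 = 20
LF_B = min(LS_C=20, LS_E=21, LS_F=22, LS_H=17, LS_I=29) = 17; LS_B = 17−9 = 8
LF_A = min(LS_C=20, LS_D=14, LS_F=22, LS_G=22) = 14; LS_A = 14−14 = 0
Slack_E = LS_E − ES_E = 21 − 9 = 12

12 hours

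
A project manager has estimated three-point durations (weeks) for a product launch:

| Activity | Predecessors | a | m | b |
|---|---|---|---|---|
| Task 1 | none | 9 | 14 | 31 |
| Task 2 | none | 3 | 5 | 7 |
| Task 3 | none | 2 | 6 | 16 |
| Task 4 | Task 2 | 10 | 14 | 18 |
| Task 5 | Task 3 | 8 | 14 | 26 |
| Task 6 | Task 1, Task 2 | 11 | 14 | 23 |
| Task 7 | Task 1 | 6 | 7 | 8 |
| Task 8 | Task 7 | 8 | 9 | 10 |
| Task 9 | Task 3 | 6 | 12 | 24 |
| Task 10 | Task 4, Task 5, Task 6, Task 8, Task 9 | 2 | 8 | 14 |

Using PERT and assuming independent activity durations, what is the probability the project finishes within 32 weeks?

0.028

te_Task 1 = (9 + 4·14 + 31)/6 = 96/6 = 16; σ²_Task 1 = ((31−9)/6)² = 13.444
te_Task 2 = (3 + 4·5 + 7)/6 = 30/6 = 5; σ²_Task 2 = ((7−3)/6)² = 0.444
te_Task 3 = (2 + 4·6 + 16)/6 = 42/6 = 7; σ²_Task 3 = ((16−2)/6)² = 5.444
te_Task 4 = (10 + 4·14 + 18)/6 = 84/6 = 14; σ²_Task 4 = ((18−10)/6)² = 1.778
te_Task 5 = (8 + 4·14 + 26)/6 = 90/6 = 15; σ²_Task 5 = ((26−8)/6)² = 9.000
te_Task 6 = (11 + 4·14 + 23)/6 = 90/6 = 15; σ²_Task 6 = ((23−11)/6)² = 4.000
te_Task 7 = (6 + 4·7 + 8)/6 = 42/6 = 7; σ²_Task 7 = ((8−6)/6)² = 0.111
te_Task 8 = (8 + 4·9 + 10)/6 = 54/6 = 9; σ²_Task 8 = ((10−8)/6)² = 0.111
te_Task 9 = (6 + 4·12 + 24)/6 = 78/6 = 13; σ²_Task 9 = ((24−6)/6)² = 9.000
te_Task 10 = (2 + 4·8 + 14)/6 = 48/6 = 8; σ²_Task 10 = ((14−2)/6)² = 4.000

Forward pass:
ES_Task 1 = 0; EF_Task 1 = 16
ES_Task 2 = 0; EF_Task 2 = 5
ES_Task 3 = 0; EF_Task 3 = 7
ES_Task 4 = 5; EF_Task 4 = 5+14 = 19
ES_Task 5 = 7; EF_Task 5 = 7+15 = 22
ES_Task 6 = max(EF_Task 1=16, EF_Task 2=5) = 16; EF_Task 6 = 16+15 = 31
ES_Task 7 = 16; EF_Task 7 = 16+7 = 23
ES_Task 8 = 23; EF_Task 8 = 23+9 = 32
ES_Task 9 = 7; EF_Task 9 = 7+13 = 20
ES_Task 10 = max(EF_Task 4=19, EF_Task 5=22, EF_Task 6=31, EF_Task 8=32, EF_Task 9=20) = 32; EF_Task 10 = 32+8 = 40
Expected project duration μ = 40 weeks. Critical path: Task 1 → Task 7 → Task 8 → Task 10.

Variance along critical path = 13.444 + 0.111 + 0.111 + 4.000 = 17.667; σ = √17.667 = 4.203 weeks.
Z = (32 − 40) / 4.203 = -1.903
P(T ≤ 32) = Φ(-1.903) ≈ 0.028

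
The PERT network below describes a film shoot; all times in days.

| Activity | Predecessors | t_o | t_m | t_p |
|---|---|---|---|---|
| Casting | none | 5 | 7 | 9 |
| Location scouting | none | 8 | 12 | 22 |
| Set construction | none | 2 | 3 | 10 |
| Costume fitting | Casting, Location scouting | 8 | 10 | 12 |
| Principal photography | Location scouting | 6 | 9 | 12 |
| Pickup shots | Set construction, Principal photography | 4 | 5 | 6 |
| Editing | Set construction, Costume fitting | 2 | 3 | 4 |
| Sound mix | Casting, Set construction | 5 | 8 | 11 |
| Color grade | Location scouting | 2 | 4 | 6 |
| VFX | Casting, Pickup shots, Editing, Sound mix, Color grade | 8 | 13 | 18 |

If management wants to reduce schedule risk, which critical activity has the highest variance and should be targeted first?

Location scouting

te_Casting = (5 + 4·7 + 9)/6 = 42/6 = 7; σ²_Casting = ((9−5)/6)² = 0.444
te_Location scouting = (8 + 4·12 + 22)/6 = 78/6 = 13; σ²_Location scouting = ((22−8)/6)² = 5.444
te_Set construction = (2 + 4·3 + 10)/6 = 24/6 = 4; σ²_Set construction = ((10−2)/6)² = 1.778
te_Costume fitting = (8 + 4·10 + 12)/6 = 60/6 = 10; σ²_Costume fitting = ((12−8)/6)² = 0.444
te_Principal photography = (6 + 4·9 + 12)/6 = 54/6 = 9; σ²_Principal photography = ((12−6)/6)² = 1.000
te_Pickup shots = (4 + 4·5 + 6)/6 = 30/6 = 5; σ²_Pickup shots = ((6−4)/6)² = 0.111
te_Editing = (2 + 4·3 + 4)/6 = 18/6 = 3; σ²_Editing = ((4−2)/6)² = 0.111
te_Sound mix = (5 + 4·8 + 11)/6 = 48/6 = 8; σ²_Sound mix = ((11−5)/6)² = 1.000
te_Color grade = (2 + 4·4 + 6)/6 = 24/6 = 4; σ²_Color grade = ((6−2)/6)² = 0.444
te_VFX = (8 + 4·13 + 18)/6 = 78/6 = 13; σ²_VFX = ((18−8)/6)² = 2.778

Forward pass:
ES_Casting = 0; EF_Casting = 7
ES_Location scouting = 0; EF_Location scouting = 13
ES_Set construction = 0; EF_Set construction = 4
ES_Costume fitting = max(EF_Casting=7, EF_Location scouting=13) = 13; EF_Costume fitting = 13+10 = 23
ES_Principal photography = 13; EF_Principal photography = 13+9 = 22
ES_Pickup shots = max(EF_Set construction=4, EF_Principal photography=22) = 22; EF_Pickup shots = 22+5 = 27
ES_Editing = max(EF_Set construction=4, EF_Costume fitting=23) = 23; EF_Editing = 23+3 = 26
ES_Sound mix = max(EF_Casting=7, EF_Set construction=4) = 7; EF_Sound mix = 7+8 = 15
ES_Color grade = 13; EF_Color grade = 13+4 = 17
ES_VFX = max(EF_Casting=7, EF_Pickup shots=27, EF_Editing=26, EF_Sound mix=15, EF_Color grade=17) = 27; EF_VFX = 27+13 = 40
Expected project duration μ = 40 days. Critical path: Location scouting → Principal photography → Pickup shots → VFX.

Variances on critical path: σ²_Location scouting=5.444, σ²_Principal photography=1.000, σ²_Pickup shots=0.111, σ²_VFX=2.778.
Largest is σ²_Location scouting = 5.444.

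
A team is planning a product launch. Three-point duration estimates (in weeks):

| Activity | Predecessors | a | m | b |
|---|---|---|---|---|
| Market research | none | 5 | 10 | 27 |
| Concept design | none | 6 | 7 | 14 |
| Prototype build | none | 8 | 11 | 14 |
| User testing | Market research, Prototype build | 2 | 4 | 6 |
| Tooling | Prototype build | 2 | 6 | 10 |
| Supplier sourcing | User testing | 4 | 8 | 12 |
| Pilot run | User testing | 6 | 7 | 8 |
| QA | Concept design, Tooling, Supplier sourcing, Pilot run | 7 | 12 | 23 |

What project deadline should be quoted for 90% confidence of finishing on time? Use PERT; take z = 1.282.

te_Market research = (5 + 4·10 + 27)/6 = 72/6 = 12; σ²_Market research = ((27−5)/6)² = 13.444
te_Concept design = (6 + 4·7 + 14)/6 = 48/6 = 8; σ²_Concept design = ((14−6)/6)² = 1.778
te_Prototype build = (8 + 4·11 + 14)/6 = 66/6 = 11; σ²_Prototype build = ((14−8)/6)² = 1.000
te_User testing = (2 + 4·4 + 6)/6 = 24/6 = 4; σ²_User testing = ((6−2)/6)² = 0.444
te_Tooling = (2 + 4·6 + 10)/6 = 36/6 = 6; σ²_Tooling = ((10−2)/6)² = 1.778
te_Supplier sourcing = (4 + 4·8 + 12)/6 = 48/6 = 8; σ²_Supplier sourcing = ((12−4)/6)² = 1.778
te_Pilot run = (6 + 4·7 + 8)/6 = 42/6 = 7; σ²_Pilot run = ((8−6)/6)² = 0.111
te_QA = (7 + 4·12 + 23)/6 = 78/6 = 13; σ²_QA = ((23−7)/6)² = 7.111

Forward pass:
ES_Market research = 0; EF_Market research = 12
ES_Concept design = 0; EF_Concept design = 8
ES_Prototype build = 0; EF_Prototype build = 11
ES_User testing = max(EF_Market research=12, EF_Prototype build=11) = 12; EF_User testing = 12+4 = 16
ES_Tooling = 11; EF_Tooling = 11+6 = 17
ES_Supplier sourcing = 16; EF_Supplier sourcing = 16+8 = 24
ES_Pilot run = 16; EF_Pilot run = 16+7 = 23
ES_QA = max(EF_Concept design=8, EF_Tooling=17, EF_Supplier sourcing=24, EF_Pilot run=23) = 24; EF_QA = 24+13 = 37
Expected project duration μ = 37 weeks. Critical path: Market research → User testing → Supplier sourcing → QA.

Variance along critical path = 13.444 + 0.444 + 1.778 + 7.111 = 22.778; σ = 4.773 weeks.
D = μ + z·σ = 37 + 1.282·4.773 = 43.1 weeks

43.1 weeks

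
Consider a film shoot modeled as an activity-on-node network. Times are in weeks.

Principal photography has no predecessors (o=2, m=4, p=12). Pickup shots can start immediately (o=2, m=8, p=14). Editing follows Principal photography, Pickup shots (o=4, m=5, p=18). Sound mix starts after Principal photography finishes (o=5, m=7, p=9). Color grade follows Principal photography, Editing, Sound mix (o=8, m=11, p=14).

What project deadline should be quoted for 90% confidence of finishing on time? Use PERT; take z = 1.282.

te_Principal photography = (2 + 4·4 + 12)/6 = 30/6 = 5; σ²_Principal photography = ((12−2)/6)² = 2.778
te_Pickup shots = (2 + 4·8 + 14)/6 = 48/6 = 8; σ²_Pickup shots = ((14−2)/6)² = 4.000
te_Editing = (4 + 4·5 + 18)/6 = 42/6 = 7; σ²_Editing = ((18−4)/6)² = 5.444
te_Sound mix = (5 + 4·7 + 9)/6 = 42/6 = 7; σ²_Sound mix = ((9−5)/6)² = 0.444
te_Color grade = (8 + 4·11 + 14)/6 = 66/6 = 11; σ²_Color grade = ((14−8)/6)² = 1.000

Forward pass:
ES_Principal photography = 0; EF_Principal photography = 5
ES_Pickup shots = 0; EF_Pickup shots = 8
ES_Editing = max(EF_Principal photography=5, EF_Pickup shots=8) = 8; EF_Editing = 8+7 = 15
ES_Sound mix = 5; EF_Sound mix = 5+7 = 12
ES_Color grade = max(EF_Principal photography=5, EF_Editing=15, EF_Sound mix=12) = 15; EF_Color grade = 15+11 = 26
Expected project duration μ = 26 weeks. Critical path: Pickup shots → Editing → Color grade.

Variance along critical path = 4.000 + 5.444 + 1.000 = 10.444; σ = 3.232 weeks.
D = μ + z·σ = 26 + 1.282·3.232 = 30.1 weeks

30.1 weeks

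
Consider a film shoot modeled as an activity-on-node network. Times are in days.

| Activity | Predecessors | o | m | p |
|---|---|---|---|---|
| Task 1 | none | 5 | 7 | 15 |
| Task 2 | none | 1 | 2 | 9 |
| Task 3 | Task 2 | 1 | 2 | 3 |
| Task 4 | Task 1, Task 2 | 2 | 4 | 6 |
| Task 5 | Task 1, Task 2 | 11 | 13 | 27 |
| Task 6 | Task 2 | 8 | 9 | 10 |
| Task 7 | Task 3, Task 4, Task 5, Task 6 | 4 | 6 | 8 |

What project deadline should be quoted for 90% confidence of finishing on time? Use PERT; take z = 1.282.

33.1 days

te_Task 1 = (5 + 4·7 + 15)/6 = 48/6 = 8; σ²_Task 1 = ((15−5)/6)² = 2.778
te_Task 2 = (1 + 4·2 + 9)/6 = 18/6 = 3; σ²_Task 2 = ((9−1)/6)² = 1.778
te_Task 3 = (1 + 4·2 + 3)/6 = 12/6 = 2; σ²_Task 3 = ((3−1)/6)² = 0.111
te_Task 4 = (2 + 4·4 + 6)/6 = 24/6 = 4; σ²_Task 4 = ((6−2)/6)² = 0.444
te_Task 5 = (11 + 4·13 + 27)/6 = 90/6 = 15; σ²_Task 5 = ((27−11)/6)² = 7.111
te_Task 6 = (8 + 4·9 + 10)/6 = 54/6 = 9; σ²_Task 6 = ((10−8)/6)² = 0.111
te_Task 7 = (4 + 4·6 + 8)/6 = 36/6 = 6; σ²_Task 7 = ((8−4)/6)² = 0.444

Forward pass:
ES_Task 1 = 0; EF_Task 1 = 8
ES_Task 2 = 0; EF_Task 2 = 3
ES_Task 3 = 3; EF_Task 3 = 3+2 = 5
ES_Task 4 = max(EF_Task 1=8, EF_Task 2=3) = 8; EF_Task 4 = 8+4 = 12
ES_Task 5 = max(EF_Task 1=8, EF_Task 2=3) = 8; EF_Task 5 = 8+15 = 23
ES_Task 6 = 3; EF_Task 6 = 3+9 = 12
ES_Task 7 = max(EF_Task 3=5, EF_Task 4=12, EF_Task 5=23, EF_Task 6=12) = 23; EF_Task 7 = 23+6 = 29
Expected project duration μ = 29 days. Critical path: Task 1 → Task 5 → Task 7.

Variance along critical path = 2.778 + 7.111 + 0.444 = 10.333; σ = 3.215 days.
D = μ + z·σ = 29 + 1.282·3.215 = 33.1 days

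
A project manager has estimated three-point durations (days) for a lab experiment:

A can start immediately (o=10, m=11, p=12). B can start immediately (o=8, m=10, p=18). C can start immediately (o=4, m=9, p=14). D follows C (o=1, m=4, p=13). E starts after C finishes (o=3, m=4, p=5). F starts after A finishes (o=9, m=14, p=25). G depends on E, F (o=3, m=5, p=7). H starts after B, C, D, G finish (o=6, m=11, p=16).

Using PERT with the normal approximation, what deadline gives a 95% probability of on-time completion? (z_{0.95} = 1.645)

te_A = (10 + 4·11 + 12)/6 = 66/6 = 11; σ²_A = ((12−10)/6)² = 0.111
te_B = (8 + 4·10 + 18)/6 = 66/6 = 11; σ²_B = ((18−8)/6)² = 2.778
te_C = (4 + 4·9 + 14)/6 = 54/6 = 9; σ²_C = ((14−4)/6)² = 2.778
te_D = (1 + 4·4 + 13)/6 = 30/6 = 5; σ²_D = ((13−1)/6)² = 4.000
te_E = (3 + 4·4 + 5)/6 = 24/6 = 4; σ²_E = ((5−3)/6)² = 0.111
te_F = (9 + 4·14 + 25)/6 = 90/6 = 15; σ²_F = ((25−9)/6)² = 7.111
te_G = (3 + 4·5 + 7)/6 = 30/6 = 5; σ²_G = ((7−3)/6)² = 0.444
te_H = (6 + 4·11 + 16)/6 = 66/6 = 11; σ²_H = ((16−6)/6)² = 2.778

Forward pass:
ES_A = 0; EF_A = 11
ES_B = 0; EF_B = 11
ES_C = 0; EF_C = 9
ES_D = 9; EF_D = 9+5 = 14
ES_E = 9; EF_E = 9+4 = 13
ES_F = 11; EF_F = 11+15 = 26
ES_G = max(EF_E=13, EF_F=26) = 26; EF_G = 26+5 = 31
ES_H = max(EF_B=11, EF_C=9, EF_D=14, EF_G=31) = 31; EF_H = 31+11 = 42
Expected project duration μ = 42 days. Critical path: A → F → G → H.

Variance along critical path = 0.111 + 7.111 + 0.444 + 2.778 = 10.444; σ = 3.232 days.
D = μ + z·σ = 42 + 1.645·3.232 = 47.3 days

47.3 days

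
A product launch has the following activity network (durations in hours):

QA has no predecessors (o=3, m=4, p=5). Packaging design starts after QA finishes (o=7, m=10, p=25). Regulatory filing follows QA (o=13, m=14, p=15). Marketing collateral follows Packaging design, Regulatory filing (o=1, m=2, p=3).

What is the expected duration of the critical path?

te_QA = (3 + 4·4 + 5)/6 = 24/6 = 4
te_Packaging design = (7 + 4·10 + 25)/6 = 72/6 = 12
te_Regulatory filing = (13 + 4·14 + 15)/6 = 84/6 = 14
te_Marketing collateral = (1 + 4·2 + 3)/6 = 12/6 = 2

Forward pass:
ES_QA = 0; EF_QA = 4
ES_Packaging design = 4; EF_Packaging design = 4+12 = 16
ES_Regulatory filing = 4; EF_Regulatory filing = 4+14 = 18
ES_Marketing collateral = max(EF_Packaging design=16, EF_Regulatory filing=18) = 18; EF_Marketing collateral = 18+2 = 20
Expected project duration μ = 20 hours. Critical path: QA → Regulatory filing → Marketing collateral.

20 hours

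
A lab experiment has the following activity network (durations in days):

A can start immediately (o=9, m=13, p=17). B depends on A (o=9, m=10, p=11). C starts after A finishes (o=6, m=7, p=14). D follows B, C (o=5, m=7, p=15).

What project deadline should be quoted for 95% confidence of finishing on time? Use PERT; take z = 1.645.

34.6 days

te_A = (9 + 4·13 + 17)/6 = 78/6 = 13; σ²_A = ((17−9)/6)² = 1.778
te_B = (9 + 4·10 + 11)/6 = 60/6 = 10; σ²_B = ((11−9)/6)² = 0.111
te_C = (6 + 4·7 + 14)/6 = 48/6 = 8; σ²_C = ((14−6)/6)² = 1.778
te_D = (5 + 4·7 + 15)/6 = 48/6 = 8; σ²_D = ((15−5)/6)² = 2.778

Forward pass:
ES_A = 0; EF_A = 13
ES_B = 13; EF_B = 13+10 = 23
ES_C = 13; EF_C = 13+8 = 21
ES_D = max(EF_B=23, EF_C=21) = 23; EF_D = 23+8 = 31
Expected project duration μ = 31 days. Critical path: A → B → D.

Variance along critical path = 1.778 + 0.111 + 2.778 = 4.667; σ = 2.160 days.
D = μ + z·σ = 31 + 1.645·2.160 = 34.6 days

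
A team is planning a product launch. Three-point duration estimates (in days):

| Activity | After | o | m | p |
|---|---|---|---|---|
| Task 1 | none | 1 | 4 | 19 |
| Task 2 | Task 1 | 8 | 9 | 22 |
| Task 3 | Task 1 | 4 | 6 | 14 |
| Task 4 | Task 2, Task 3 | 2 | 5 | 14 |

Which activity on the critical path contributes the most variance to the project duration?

Task 1

te_Task 1 = (1 + 4·4 + 19)/6 = 36/6 = 6; σ²_Task 1 = ((19−1)/6)² = 9.000
te_Task 2 = (8 + 4·9 + 22)/6 = 66/6 = 11; σ²_Task 2 = ((22−8)/6)² = 5.444
te_Task 3 = (4 + 4·6 + 14)/6 = 42/6 = 7; σ²_Task 3 = ((14−4)/6)² = 2.778
te_Task 4 = (2 + 4·5 + 14)/6 = 36/6 = 6; σ²_Task 4 = ((14−2)/6)² = 4.000

Forward pass:
ES_Task 1 = 0; EF_Task 1 = 6
ES_Task 2 = 6; EF_Task 2 = 6+11 = 17
ES_Task 3 = 6; EF_Task 3 = 6+7 = 13
ES_Task 4 = max(EF_Task 2=17, EF_Task 3=13) = 17; EF_Task 4 = 17+6 = 23
Expected project duration μ = 23 days. Critical path: Task 1 → Task 2 → Task 4.

Variances on critical path: σ²_Task 1=9.000, σ²_Task 2=5.444, σ²_Task 4=4.000.
Largest is σ²_Task 1 = 9.000.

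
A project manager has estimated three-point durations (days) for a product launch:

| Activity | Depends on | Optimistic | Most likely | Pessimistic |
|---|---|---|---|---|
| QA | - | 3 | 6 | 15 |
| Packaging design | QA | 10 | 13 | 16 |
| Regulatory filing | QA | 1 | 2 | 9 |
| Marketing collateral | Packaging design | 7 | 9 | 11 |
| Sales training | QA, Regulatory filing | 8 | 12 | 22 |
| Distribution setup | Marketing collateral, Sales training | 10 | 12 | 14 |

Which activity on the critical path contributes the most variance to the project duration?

QA

te_QA = (3 + 4·6 + 15)/6 = 42/6 = 7; σ²_QA = ((15−3)/6)² = 4.000
te_Packaging design = (10 + 4·13 + 16)/6 = 78/6 = 13; σ²_Packaging design = ((16−10)/6)² = 1.000
te_Regulatory filing = (1 + 4·2 + 9)/6 = 18/6 = 3; σ²_Regulatory filing = ((9−1)/6)² = 1.778
te_Marketing collateral = (7 + 4·9 + 11)/6 = 54/6 = 9; σ²_Marketing collateral = ((11−7)/6)² = 0.444
te_Sales training = (8 + 4·12 + 22)/6 = 78/6 = 13; σ²_Sales training = ((22−8)/6)² = 5.444
te_Distribution setup = (10 + 4·12 + 14)/6 = 72/6 = 12; σ²_Distribution setup = ((14−10)/6)² = 0.444

Forward pass:
ES_QA = 0; EF_QA = 7
ES_Packaging design = 7; EF_Packaging design = 7+13 = 20
ES_Regulatory filing = 7; EF_Regulatory filing = 7+3 = 10
ES_Marketing collateral = 20; EF_Marketing collateral = 20+9 = 29
ES_Sales training = max(EF_QA=7, EF_Regulatory filing=10) = 10; EF_Sales training = 10+13 = 23
ES_Distribution setup = max(EF_Marketing collateral=29, EF_Sales training=23) = 29; EF_Distribution setup = 29+12 = 41
Expected project duration μ = 41 days. Critical path: QA → Packaging design → Marketing collateral → Distribution setup.

Variances on critical path: σ²_QA=4.000, σ²_Packaging design=1.000, σ²_Marketing collateral=0.444, σ²_Distribution setup=0.444.
Largest is σ²_QA = 4.000.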